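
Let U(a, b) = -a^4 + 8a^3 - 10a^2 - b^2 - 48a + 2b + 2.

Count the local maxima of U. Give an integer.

U separates as a function of a plus a function of b, so ∇U=0 decouples.
∂U/∂a = -4(a - 4)(a - 3)(a + 1) = 0 at a ∈ {-1, 3, 4}; ∂U/∂b = -2(b - 1) = 0 at b ∈ {1}.
The Hessian is diagonal: diag(U_aa, U_bb). Second derivatives: U_aa(-1)=-80, U_aa(3)=16, U_aa(4)=-20; U_bb(1)=-2.
Local maxima occur where both diagonal entries negative: (-1, 1), (4, 1). Count: 2.

2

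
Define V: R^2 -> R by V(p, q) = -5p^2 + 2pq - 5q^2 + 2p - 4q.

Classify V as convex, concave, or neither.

V is quadratic, so its Hessian is the constant matrix H = [[-10, 2], [2, -10]].
det(H) = 96, tr(H) = -20.
det(H) > 0 and tr(H) < 0, so H is negative definite everywhere: concave.

concave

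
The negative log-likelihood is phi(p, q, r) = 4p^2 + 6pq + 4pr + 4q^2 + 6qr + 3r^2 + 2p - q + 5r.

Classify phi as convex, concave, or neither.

phi is quadratic, so its Hessian is the constant matrix H = [[8, 6, 4], [6, 8, 6], [4, 6, 6]].
Leading principal minors: 8, 28, 40.
All positive ⇒ H ≻ 0 ⇒ convex.

convex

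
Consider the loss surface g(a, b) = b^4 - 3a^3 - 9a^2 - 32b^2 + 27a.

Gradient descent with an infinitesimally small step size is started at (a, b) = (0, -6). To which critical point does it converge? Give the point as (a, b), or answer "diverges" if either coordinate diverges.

(-3, -4)

g is separable, so gradient descent decouples: a follows -∂g/∂a, b follows -∂g/∂b.
∂g/∂a = -9(a - 1)(a + 3); at a=0 this is 27, so a decreases.
∂g/∂b = 4b(b - 4)(b + 4); at b=-6 this is -480, so b increases.
a converges to its nearest critical value -3 (a local min of the a-part); b converges to -4. The iterate converges to (-3, -4).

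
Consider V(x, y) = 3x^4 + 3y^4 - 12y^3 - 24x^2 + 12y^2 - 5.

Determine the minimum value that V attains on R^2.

V(x,y) separates as P(x) + Q(y) − 5, so its minimum is min P + min Q − 5.
P'(x) = 12x(x - 2)(x + 2) vanishes at x ∈ {-2, 0, 2}; Q'(y) = 12y(y - 2)(y - 1) vanishes at y ∈ {0, 1, 2}.
Local minima of P (where P''>0): P(-2)=-48, P(2)=-48. Local minima of Q: Q(0)=0, Q(2)=0.
So the global minimum of V is P(-2) + Q(0) − 5 = -48 + 0 − 5 = -53, attained at (-2, 0).

-53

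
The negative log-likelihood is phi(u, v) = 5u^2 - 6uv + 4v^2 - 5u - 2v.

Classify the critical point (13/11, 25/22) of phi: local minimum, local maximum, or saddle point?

local minimum

The Hessian of phi is constant: H = [[10, -6], [-6, 8]].
det(H) = 10·8 − (-6)² = 44.
det(H) > 0 and tr(H) = 18 > 0, so H is positive definite and the point is a local minimum.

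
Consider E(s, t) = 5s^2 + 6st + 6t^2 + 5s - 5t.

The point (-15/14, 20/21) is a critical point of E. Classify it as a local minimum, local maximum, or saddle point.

The Hessian of E is constant: H = [[10, 6], [6, 12]].
det(H) = 10·12 − 6² = 84.
det(H) > 0 and tr(H) = 22 > 0, so H is positive definite and the point is a local minimum.

local minimum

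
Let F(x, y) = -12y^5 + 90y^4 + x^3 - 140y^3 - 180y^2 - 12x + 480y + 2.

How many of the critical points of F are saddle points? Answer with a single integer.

F separates as a function of x plus a function of y, so ∇F=0 decouples.
∂F/∂x = 3(x - 2)(x + 2) = 0 at x ∈ {-2, 2}; ∂F/∂y = -60(y - 4)(y - 2)(y - 1)(y + 1) = 0 at y ∈ {-1, 1, 2, 4}.
The Hessian is diagonal: diag(F_xx, F_yy). Second derivatives: F_xx(-2)=-12, F_xx(2)=12; F_yy(-1)=1800, F_yy(1)=-360, F_yy(2)=360, F_yy(4)=-1800.
Saddle points occur where the two diagonal entries have opposite signs: (-2, -1), (-2, 2), (2, 1), (2, 4). Count: 4.

4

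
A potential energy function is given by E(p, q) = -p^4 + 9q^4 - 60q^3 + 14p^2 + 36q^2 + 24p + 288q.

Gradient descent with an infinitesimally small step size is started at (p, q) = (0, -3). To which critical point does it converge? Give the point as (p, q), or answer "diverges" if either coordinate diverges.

(-1, -1)

E is separable, so gradient descent decouples: p follows -∂E/∂p, q follows -∂E/∂q.
∂E/∂p = -4(p - 3)(p + 1)(p + 2); at p=0 this is 24, so p decreases.
∂E/∂q = 36(q - 4)(q - 2)(q + 1); at q=-3 this is -2520, so q increases.
p converges to its nearest critical value -1 (a local min of the p-part); q converges to -1. The iterate converges to (-1, -1).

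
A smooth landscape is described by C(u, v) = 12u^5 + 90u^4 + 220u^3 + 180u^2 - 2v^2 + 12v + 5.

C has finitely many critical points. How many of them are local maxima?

2

C separates as a function of u plus a function of v, so ∇C=0 decouples.
∂C/∂u = 60u(u + 1)(u + 2)(u + 3) = 0 at u ∈ {-3, -2, -1, 0}; ∂C/∂v = -4(v - 3) = 0 at v ∈ {3}.
The Hessian is diagonal: diag(C_uu, C_vv). Second derivatives: C_uu(-3)=-360, C_uu(-2)=120, C_uu(-1)=-120, C_uu(0)=360; C_vv(3)=-4.
Local maxima occur where both diagonal entries negative: (-3, 3), (-1, 3). Count: 2.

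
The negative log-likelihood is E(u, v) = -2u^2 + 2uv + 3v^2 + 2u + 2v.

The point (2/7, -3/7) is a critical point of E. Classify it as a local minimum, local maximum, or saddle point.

saddle point

The Hessian of E is constant: H = [[-4, 2], [2, 6]].
det(H) = (-4)·6 − 2² = -28.
Since det(H) < 0, H is indefinite and the critical point is a saddle point.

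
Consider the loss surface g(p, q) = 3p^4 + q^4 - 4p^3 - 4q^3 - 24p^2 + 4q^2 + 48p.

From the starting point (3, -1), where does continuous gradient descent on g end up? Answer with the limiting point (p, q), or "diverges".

g is separable, so gradient descent decouples: p follows -∂g/∂p, q follows -∂g/∂q.
∂g/∂p = 12(p - 2)(p - 1)(p + 2); at p=3 this is 120, so p decreases.
∂g/∂q = 4q(q - 2)(q - 1); at q=-1 this is -24, so q increases.
p converges to its nearest critical value 2 (a local min of the p-part); q converges to 0. The iterate converges to (2, 0).

(2, 0)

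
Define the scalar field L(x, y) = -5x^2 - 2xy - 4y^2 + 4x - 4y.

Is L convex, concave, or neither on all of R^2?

concave

L is quadratic, so its Hessian is the constant matrix H = [[-10, -2], [-2, -8]].
det(H) = 76, tr(H) = -18.
det(H) > 0 and tr(H) < 0, so H is negative definite everywhere: concave.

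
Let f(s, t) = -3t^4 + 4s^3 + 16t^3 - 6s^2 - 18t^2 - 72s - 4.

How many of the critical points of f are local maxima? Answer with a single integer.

f separates as a function of s plus a function of t, so ∇f=0 decouples.
∂f/∂s = 12(s - 3)(s + 2) = 0 at s ∈ {-2, 3}; ∂f/∂t = -12t(t - 3)(t - 1) = 0 at t ∈ {0, 1, 3}.
The Hessian is diagonal: diag(f_ss, f_tt). Second derivatives: f_ss(-2)=-60, f_ss(3)=60; f_tt(0)=-36, f_tt(1)=24, f_tt(3)=-72.
Local maxima occur where both diagonal entries negative: (-2, 0), (-2, 3). Count: 2.

2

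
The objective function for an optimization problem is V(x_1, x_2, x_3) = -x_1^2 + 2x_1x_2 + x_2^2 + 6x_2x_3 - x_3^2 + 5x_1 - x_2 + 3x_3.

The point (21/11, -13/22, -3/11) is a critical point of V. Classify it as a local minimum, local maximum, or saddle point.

The Hessian is constant: H = [[-2, 2, 0], [2, 2, 6], [0, 6, -2]].
Leading principal minors: Δ₁ = -2, Δ₂ = -8, Δ₃ = 88.
The minors fit neither the all-positive nor the alternating-sign pattern, so H is indefinite: a saddle point.

saddle point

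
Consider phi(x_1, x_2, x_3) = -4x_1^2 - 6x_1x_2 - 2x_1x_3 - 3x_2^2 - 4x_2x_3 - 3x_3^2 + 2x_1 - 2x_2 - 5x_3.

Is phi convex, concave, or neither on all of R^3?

concave

phi is quadratic, so its Hessian is the constant matrix H = [[-8, -6, -2], [-6, -6, -4], [-2, -4, -6]].
Leading principal minors: -8, 12, -16.
Signs alternate −, +, − ⇒ H ≺ 0 ⇒ concave.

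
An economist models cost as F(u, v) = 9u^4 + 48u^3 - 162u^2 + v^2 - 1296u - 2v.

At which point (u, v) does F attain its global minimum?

F(u,v) separates as P(u) + Q(v), so its minimum is min P + min Q.
P'(u) = 36(u - 3)(u + 3)(u + 4) vanishes at u ∈ {-4, -3, 3}; Q'(v) = 2v - 2 vanishes at v ∈ {1}.
Local minima of P (where P''>0): P(-4)=1824, P(3)=-3321. Local minima of Q: Q(1)=-1.
So the global minimum of F is P(3) + Q(1) = -3321 − 1 = -3322, attained at (3, 1).

(3, 1)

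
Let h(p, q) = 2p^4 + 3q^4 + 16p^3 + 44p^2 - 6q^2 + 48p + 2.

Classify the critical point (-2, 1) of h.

saddle point

The mixed partial ∂²h/∂p∂q is 0, so the Hessian at any point is diag(h_pp, h_qq) = diag(8(3p^2 + 12p + 11), 12(3q^2 - 1)).
At (-2, 1): H = diag(-8, 24).
The eigenvalues have opposite signs, so H is indefinite: a saddle point.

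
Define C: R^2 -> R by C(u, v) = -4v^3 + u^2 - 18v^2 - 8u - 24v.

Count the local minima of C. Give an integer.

C separates as a function of u plus a function of v, so ∇C=0 decouples.
∂C/∂u = 2(u - 4) = 0 at u ∈ {4}; ∂C/∂v = -12(v + 1)(v + 2) = 0 at v ∈ {-2, -1}.
The Hessian is diagonal: diag(C_uu, C_vv). Second derivatives: C_uu(4)=2; C_vv(-2)=12, C_vv(-1)=-12.
Local minima occur where both diagonal entries positive: (4, -2). Count: 1.

1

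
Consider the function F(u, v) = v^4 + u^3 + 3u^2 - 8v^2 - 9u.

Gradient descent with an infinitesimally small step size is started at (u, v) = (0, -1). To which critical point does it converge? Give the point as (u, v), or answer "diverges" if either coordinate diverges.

(1, -2)

F is separable, so gradient descent decouples: u follows -∂F/∂u, v follows -∂F/∂v.
∂F/∂u = 3(u - 1)(u + 3); at u=0 this is -9, so u increases.
∂F/∂v = 4v(v - 2)(v + 2); at v=-1 this is 12, so v decreases.
u converges to its nearest critical value 1 (a local min of the u-part); v converges to -2. The iterate converges to (1, -2).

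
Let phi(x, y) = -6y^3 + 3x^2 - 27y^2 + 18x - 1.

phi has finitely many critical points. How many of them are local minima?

phi separates as a function of x plus a function of y, so ∇phi=0 decouples.
∂phi/∂x = 6(x + 3) = 0 at x ∈ {-3}; ∂phi/∂y = -18y(y + 3) = 0 at y ∈ {-3, 0}.
The Hessian is diagonal: diag(phi_xx, phi_yy). Second derivatives: phi_xx(-3)=6; phi_yy(-3)=54, phi_yy(0)=-54.
Local minima occur where both diagonal entries positive: (-3, -3). Count: 1.

1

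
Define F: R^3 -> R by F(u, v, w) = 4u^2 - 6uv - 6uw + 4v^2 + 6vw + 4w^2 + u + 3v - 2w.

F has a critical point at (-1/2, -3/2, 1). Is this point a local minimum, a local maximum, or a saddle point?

The Hessian is constant: H = [[8, -6, -6], [-6, 8, 6], [-6, 6, 8]].
Leading principal minors: Δ₁ = 8, Δ₂ = 28, Δ₃ = 80.
All leading minors are positive, so H is positive definite: a local minimum.

local minimum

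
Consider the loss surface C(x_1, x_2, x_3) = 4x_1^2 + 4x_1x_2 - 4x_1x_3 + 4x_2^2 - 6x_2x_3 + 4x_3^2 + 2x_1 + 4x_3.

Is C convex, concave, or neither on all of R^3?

C is quadratic, so its Hessian is the constant matrix H = [[8, 4, -4], [4, 8, -6], [-4, -6, 8]].
Leading principal minors: 8, 48, 160.
All positive ⇒ H ≻ 0 ⇒ convex.

convex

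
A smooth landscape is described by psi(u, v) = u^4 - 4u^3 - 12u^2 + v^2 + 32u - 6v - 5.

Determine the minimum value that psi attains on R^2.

psi(u,v) separates as P(u) + Q(v) − 5, so its minimum is min P + min Q − 5.
P'(u) = 4(u - 4)(u - 1)(u + 2) vanishes at u ∈ {-2, 1, 4}; Q'(v) = 2v - 6 vanishes at v ∈ {3}.
Local minima of P (where P''>0): P(-2)=-64, P(4)=-64. Local minima of Q: Q(3)=-9.
So the global minimum of psi is P(-2) + Q(3) − 5 = -64 − 9 − 5 = -78, attained at (-2, 3).

-78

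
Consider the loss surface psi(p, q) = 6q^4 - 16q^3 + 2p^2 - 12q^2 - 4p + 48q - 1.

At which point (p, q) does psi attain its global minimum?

psi(p,q) separates as A(p) + B(q) − 1, so its minimum is min A + min B − 1.
A'(p) = 4p - 4 vanishes at p ∈ {1}; B'(q) = 24(q - 2)(q - 1)(q + 1) vanishes at q ∈ {-1, 1, 2}.
Local minima of A (where A''>0): A(1)=-2. Local minima of B: B(-1)=-38, B(2)=16.
So the global minimum of psi is A(1) + B(-1) − 1 = -2 − 38 − 1 = -41, attained at (1, -1).

(1, -1)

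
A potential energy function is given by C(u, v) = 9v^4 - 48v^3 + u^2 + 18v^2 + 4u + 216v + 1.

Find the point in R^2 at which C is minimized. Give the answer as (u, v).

C(u,v) separates as P(u) + Q(v) + 1, so its minimum is min P + min Q + 1.
P'(u) = 2u + 4 vanishes at u ∈ {-2}; Q'(v) = 36(v - 3)(v - 2)(v + 1) vanishes at v ∈ {-1, 2, 3}.
Local minima of P (where P''>0): P(-2)=-4. Local minima of Q: Q(-1)=-141, Q(3)=243.
So the global minimum of C is P(-2) + Q(-1) + 1 = -4 − 141 + 1 = -144, attained at (-2, -1).

(-2, -1)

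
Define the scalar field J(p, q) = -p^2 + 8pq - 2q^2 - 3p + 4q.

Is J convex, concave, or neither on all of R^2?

neither

J is quadratic, so its Hessian is the constant matrix H = [[-2, 8], [8, -4]].
det(H) = -56, tr(H) = -6.
det(H) < 0, so H is indefinite: neither convex nor concave.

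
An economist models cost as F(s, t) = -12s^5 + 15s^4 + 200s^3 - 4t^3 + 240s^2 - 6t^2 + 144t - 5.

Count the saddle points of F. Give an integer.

F separates as a function of s plus a function of t, so ∇F=0 decouples.
∂F/∂s = -60s(s - 4)(s + 1)(s + 2) = 0 at s ∈ {-2, -1, 0, 4}; ∂F/∂t = -12(t - 3)(t + 4) = 0 at t ∈ {-4, 3}.
The Hessian is diagonal: diag(F_ss, F_tt). Second derivatives: F_ss(-2)=720, F_ss(-1)=-300, F_ss(0)=480, F_ss(4)=-7200; F_tt(-4)=84, F_tt(3)=-84.
Saddle points occur where the two diagonal entries have opposite signs: (-2, 3), (-1, -4), (0, 3), (4, -4). Count: 4.

4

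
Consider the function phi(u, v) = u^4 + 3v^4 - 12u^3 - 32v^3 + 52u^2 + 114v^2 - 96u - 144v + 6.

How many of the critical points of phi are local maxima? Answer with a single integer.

1

phi separates as a function of u plus a function of v, so ∇phi=0 decouples.
∂phi/∂u = 4(u - 4)(u - 3)(u - 2) = 0 at u ∈ {2, 3, 4}; ∂phi/∂v = 12(v - 4)(v - 3)(v - 1) = 0 at v ∈ {1, 3, 4}.
The Hessian is diagonal: diag(phi_uu, phi_vv). Second derivatives: phi_uu(2)=8, phi_uu(3)=-4, phi_uu(4)=8; phi_vv(1)=72, phi_vv(3)=-24, phi_vv(4)=36.
Local maxima occur where both diagonal entries negative: (3, 3). Count: 1.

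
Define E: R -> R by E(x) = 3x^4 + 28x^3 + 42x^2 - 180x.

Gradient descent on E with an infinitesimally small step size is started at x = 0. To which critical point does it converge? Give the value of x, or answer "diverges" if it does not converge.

E'(x) = 12(x - 1)(x + 3)(x + 5), so E'(0) = -180.
Gradient descent moves in the -E' direction, i.e. x is increasing.
The nearest critical point in that direction is x = 1, where E'' = 288 > 0 (a local minimum). The iterate converges there.

1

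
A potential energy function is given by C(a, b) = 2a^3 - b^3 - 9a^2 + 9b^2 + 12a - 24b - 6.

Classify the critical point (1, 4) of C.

local maximum

The mixed partial ∂²C/∂a∂b is 0, so the Hessian at any point is diag(C_aa, C_bb) = diag(6(2a - 3), 6(-b + 3)).
At (1, 4): H = diag(-6, -6).
Both eigenvalues are negative, so H is negative definite: a local maximum.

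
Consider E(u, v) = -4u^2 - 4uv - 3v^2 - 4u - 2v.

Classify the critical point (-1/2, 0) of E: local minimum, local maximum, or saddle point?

local maximum

The Hessian of E is constant: H = [[-8, -4], [-4, -6]].
det(H) = (-8)·(-6) − (-4)² = 32.
det(H) > 0 and tr(H) = -14 < 0, so H is negative definite and the point is a local maximum.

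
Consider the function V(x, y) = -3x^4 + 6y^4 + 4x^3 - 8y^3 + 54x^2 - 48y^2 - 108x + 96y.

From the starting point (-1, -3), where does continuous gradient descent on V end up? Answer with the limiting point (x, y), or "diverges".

V is separable, so gradient descent decouples: x follows -∂V/∂x, y follows -∂V/∂y.
∂V/∂x = -12(x - 3)(x - 1)(x + 3); at x=-1 this is -192, so x increases.
∂V/∂y = 24(y - 2)(y - 1)(y + 2); at y=-3 this is -480, so y increases.
x converges to its nearest critical value 1 (a local min of the x-part); y converges to -2. The iterate converges to (1, -2).

(1, -2)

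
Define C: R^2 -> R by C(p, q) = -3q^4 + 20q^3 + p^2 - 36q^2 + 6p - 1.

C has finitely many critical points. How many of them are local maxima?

0

C separates as a function of p plus a function of q, so ∇C=0 decouples.
∂C/∂p = 2(p + 3) = 0 at p ∈ {-3}; ∂C/∂q = -12q(q - 3)(q - 2) = 0 at q ∈ {0, 2, 3}.
The Hessian is diagonal: diag(C_pp, C_qq). Second derivatives: C_pp(-3)=2; C_qq(0)=-72, C_qq(2)=24, C_qq(3)=-36.
Local maxima occur where both diagonal entries negative: none. Count: 0.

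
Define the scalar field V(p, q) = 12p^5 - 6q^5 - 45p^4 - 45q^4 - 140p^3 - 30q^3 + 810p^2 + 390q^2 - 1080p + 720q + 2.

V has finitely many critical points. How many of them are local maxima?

4

V separates as a function of p plus a function of q, so ∇V=0 decouples.
∂V/∂p = 60(p - 3)(p - 2)(p - 1)(p + 3) = 0 at p ∈ {-3, 1, 2, 3}; ∂V/∂q = -30(q - 2)(q + 1)(q + 3)(q + 4) = 0 at q ∈ {-4, -3, -1, 2}.
The Hessian is diagonal: diag(V_pp, V_qq). Second derivatives: V_pp(-3)=-7200, V_pp(1)=480, V_pp(2)=-300, V_pp(3)=720; V_qq(-4)=540, V_qq(-3)=-300, V_qq(-1)=540, V_qq(2)=-2700.
Local maxima occur where both diagonal entries negative: (-3, -3), (-3, 2), (2, -3), (2, 2). Count: 4.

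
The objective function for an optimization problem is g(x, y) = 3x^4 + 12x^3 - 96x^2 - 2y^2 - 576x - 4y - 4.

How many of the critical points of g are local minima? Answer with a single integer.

g separates as a function of x plus a function of y, so ∇g=0 decouples.
∂g/∂x = 12(x - 4)(x + 3)(x + 4) = 0 at x ∈ {-4, -3, 4}; ∂g/∂y = -4(y + 1) = 0 at y ∈ {-1}.
The Hessian is diagonal: diag(g_xx, g_yy). Second derivatives: g_xx(-4)=96, g_xx(-3)=-84, g_xx(4)=672; g_yy(-1)=-4.
Local minima occur where both diagonal entries positive: none. Count: 0.

0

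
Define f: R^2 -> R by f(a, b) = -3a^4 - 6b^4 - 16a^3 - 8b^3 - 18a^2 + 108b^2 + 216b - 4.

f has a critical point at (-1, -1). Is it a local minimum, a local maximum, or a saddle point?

local minimum

The mixed partial ∂²f/∂a∂b is 0, so the Hessian at any point is diag(f_aa, f_bb) = diag(-12(3a^2 + 8a + 3), 24(-3b^2 - 2b + 9)).
At (-1, -1): H = diag(24, 192).
Both eigenvalues are positive, so H is positive definite: a local minimum.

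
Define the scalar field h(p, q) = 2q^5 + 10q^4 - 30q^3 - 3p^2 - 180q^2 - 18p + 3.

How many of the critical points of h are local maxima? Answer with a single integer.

h separates as a function of p plus a function of q, so ∇h=0 decouples.
∂h/∂p = -6(p + 3) = 0 at p ∈ {-3}; ∂h/∂q = 10q(q - 3)(q + 3)(q + 4) = 0 at q ∈ {-4, -3, 0, 3}.
The Hessian is diagonal: diag(h_pp, h_qq). Second derivatives: h_pp(-3)=-6; h_qq(-4)=-280, h_qq(-3)=180, h_qq(0)=-360, h_qq(3)=1260.
Local maxima occur where both diagonal entries negative: (-3, -4), (-3, 0). Count: 2.

2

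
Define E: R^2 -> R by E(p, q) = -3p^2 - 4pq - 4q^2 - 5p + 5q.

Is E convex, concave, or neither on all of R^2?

E is quadratic, so its Hessian is the constant matrix H = [[-6, -4], [-4, -8]].
det(H) = 32, tr(H) = -14.
det(H) > 0 and tr(H) < 0, so H is negative definite everywhere: concave.

concave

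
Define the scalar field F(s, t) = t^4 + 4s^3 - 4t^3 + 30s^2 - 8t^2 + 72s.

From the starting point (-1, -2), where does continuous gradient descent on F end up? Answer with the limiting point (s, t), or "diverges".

F is separable, so gradient descent decouples: s follows -∂F/∂s, t follows -∂F/∂t.
∂F/∂s = 12(s + 2)(s + 3); at s=-1 this is 24, so s decreases.
∂F/∂t = 4t(t - 4)(t + 1); at t=-2 this is -48, so t increases.
s converges to its nearest critical value -2 (a local min of the s-part); t converges to -1. The iterate converges to (-2, -1).

(-2, -1)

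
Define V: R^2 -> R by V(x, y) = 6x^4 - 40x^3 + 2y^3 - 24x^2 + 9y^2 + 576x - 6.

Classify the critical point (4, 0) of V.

local minimum

The mixed partial ∂²V/∂x∂y is 0, so the Hessian at any point is diag(V_xx, V_yy) = diag(24(3x^2 - 10x - 2), 6(2y + 3)).
At (4, 0): H = diag(144, 18).
Both eigenvalues are positive, so H is positive definite: a local minimum.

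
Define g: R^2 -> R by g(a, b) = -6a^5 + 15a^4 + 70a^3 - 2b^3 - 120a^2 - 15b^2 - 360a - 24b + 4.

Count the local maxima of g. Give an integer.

2

g separates as a function of a plus a function of b, so ∇g=0 decouples.
∂g/∂a = -30(a - 3)(a - 2)(a + 1)(a + 2) = 0 at a ∈ {-2, -1, 2, 3}; ∂g/∂b = -6(b + 1)(b + 4) = 0 at b ∈ {-4, -1}.
The Hessian is diagonal: diag(g_aa, g_bb). Second derivatives: g_aa(-2)=600, g_aa(-1)=-360, g_aa(2)=360, g_aa(3)=-600; g_bb(-4)=18, g_bb(-1)=-18.
Local maxima occur where both diagonal entries negative: (-1, -1), (3, -1). Count: 2.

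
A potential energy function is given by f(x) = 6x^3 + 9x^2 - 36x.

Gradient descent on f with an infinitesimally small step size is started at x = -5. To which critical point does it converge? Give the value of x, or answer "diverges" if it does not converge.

diverges

f'(x) = 18(x - 1)(x + 2), so f'(-5) = 324.
Gradient descent moves in the -f' direction, i.e. x is decreasing.
There is no critical point below x=-5, and f' keeps the same sign, so the iterate runs off to −∞.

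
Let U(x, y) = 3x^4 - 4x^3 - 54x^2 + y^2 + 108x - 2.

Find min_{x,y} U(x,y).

-461

U(x,y) separates as P(x) + Q(y) − 2, so its minimum is min P + min Q − 2.
P'(x) = 12(x - 3)(x - 1)(x + 3) vanishes at x ∈ {-3, 1, 3}; Q'(y) = 2y vanishes at y ∈ {0}.
Local minima of P (where P''>0): P(-3)=-459, P(3)=-27. Local minima of Q: Q(0)=0.
So the global minimum of U is P(-3) + Q(0) − 2 = -459 + 0 − 2 = -461, attained at (-3, 0).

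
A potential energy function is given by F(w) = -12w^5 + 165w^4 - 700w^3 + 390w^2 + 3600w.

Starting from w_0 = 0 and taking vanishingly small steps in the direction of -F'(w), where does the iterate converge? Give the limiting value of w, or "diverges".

F'(w) = -60(w - 5)(w - 4)(w - 3)(w + 1), so F'(0) = 3600.
Gradient descent moves in the -F' direction, i.e. w is decreasing.
The nearest critical point in that direction is w = -1, where F'' = 7200 > 0 (a local minimum). The iterate converges there.

-1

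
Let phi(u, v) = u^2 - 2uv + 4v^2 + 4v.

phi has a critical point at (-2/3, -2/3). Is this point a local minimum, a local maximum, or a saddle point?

The Hessian of phi is constant: H = [[2, -2], [-2, 8]].
det(H) = 2·8 − (-2)² = 12.
det(H) > 0 and tr(H) = 10 > 0, so H is positive definite and the point is a local minimum.

local minimum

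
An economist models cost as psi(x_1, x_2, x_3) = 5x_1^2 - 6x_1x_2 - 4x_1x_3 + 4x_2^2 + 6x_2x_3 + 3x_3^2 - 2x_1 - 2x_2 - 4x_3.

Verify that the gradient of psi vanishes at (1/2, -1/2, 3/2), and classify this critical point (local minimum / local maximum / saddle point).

local minimum

∇psi = (10x_1 - 6x_2 - 4x_3 - 2, -6x_1 + 8x_2 + 6x_3 - 2, -4x_1 + 6x_2 + 6x_3 - 4); substituting (1/2, -1/2, 3/2) gives ∇psi = (0, 0, 0), so (1/2, -1/2, 3/2) is indeed a critical point.
The Hessian is constant: H = [[10, -6, -4], [-6, 8, 6], [-4, 6, 6]].
Leading principal minors: Δ₁ = 10, Δ₂ = 44, Δ₃ = 64.
All leading minors are positive, so H is positive definite: a local minimum.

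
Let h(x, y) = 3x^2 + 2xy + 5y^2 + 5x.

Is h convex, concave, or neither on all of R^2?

h is quadratic, so its Hessian is the constant matrix H = [[6, 2], [2, 10]].
det(H) = 56, tr(H) = 16.
det(H) > 0 and tr(H) > 0, so H is positive definite everywhere: convex.

convex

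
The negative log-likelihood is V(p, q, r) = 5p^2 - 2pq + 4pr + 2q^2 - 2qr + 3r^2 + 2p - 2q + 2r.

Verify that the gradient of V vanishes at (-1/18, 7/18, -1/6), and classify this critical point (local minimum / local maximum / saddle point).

∇V = (10p - 2q + 4r + 2, -2p + 4q - 2r - 2, 4p - 2q + 6r + 2); substituting (-1/18, 7/18, -1/6) gives ∇V = (0, 0, 0), so (-1/18, 7/18, -1/6) is indeed a critical point.
The Hessian is constant: H = [[10, -2, 4], [-2, 4, -2], [4, -2, 6]].
Leading principal minors: Δ₁ = 10, Δ₂ = 36, Δ₃ = 144.
All leading minors are positive, so H is positive definite: a local minimum.

local minimum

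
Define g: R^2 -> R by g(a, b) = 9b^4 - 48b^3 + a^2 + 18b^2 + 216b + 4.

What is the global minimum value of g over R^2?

-137

g(a,b) separates as P(a) + Q(b) + 4, so its minimum is min P + min Q + 4.
P'(a) = 2a vanishes at a ∈ {0}; Q'(b) = 36(b - 3)(b - 2)(b + 1) vanishes at b ∈ {-1, 2, 3}.
Local minima of P (where P''>0): P(0)=0. Local minima of Q: Q(-1)=-141, Q(3)=243.
So the global minimum of g is P(0) + Q(-1) + 4 = 0 − 141 + 4 = -137, attained at (0, -1).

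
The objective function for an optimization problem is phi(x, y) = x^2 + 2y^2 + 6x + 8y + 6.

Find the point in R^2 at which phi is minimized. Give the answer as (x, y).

phi(x,y) separates as P(x) + Q(y) + 6, so its minimum is min P + min Q + 6.
P'(x) = 2x + 6 vanishes at x ∈ {-3}; Q'(y) = 4y + 8 vanishes at y ∈ {-2}.
Local minima of P (where P''>0): P(-3)=-9. Local minima of Q: Q(-2)=-8.
So the global minimum of phi is P(-3) + Q(-2) + 6 = -9 − 8 + 6 = -11, attained at (-3, -2).

(-3, -2)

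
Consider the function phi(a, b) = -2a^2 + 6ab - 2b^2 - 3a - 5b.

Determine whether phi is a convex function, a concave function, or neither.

phi is quadratic, so its Hessian is the constant matrix H = [[-4, 6], [6, -4]].
det(H) = -20, tr(H) = -8.
det(H) < 0, so H is indefinite: neither convex nor concave.

neither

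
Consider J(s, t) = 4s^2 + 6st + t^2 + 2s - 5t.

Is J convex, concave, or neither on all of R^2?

J is quadratic, so its Hessian is the constant matrix H = [[8, 6], [6, 2]].
det(H) = -20, tr(H) = 10.
det(H) < 0, so H is indefinite: neither convex nor concave.

neither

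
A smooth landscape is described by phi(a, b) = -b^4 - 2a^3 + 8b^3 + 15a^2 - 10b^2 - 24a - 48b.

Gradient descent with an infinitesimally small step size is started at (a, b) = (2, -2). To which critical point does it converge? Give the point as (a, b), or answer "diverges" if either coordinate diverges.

diverges

phi is separable, so gradient descent decouples: a follows -∂phi/∂a, b follows -∂phi/∂b.
∂phi/∂a = -6(a - 4)(a - 1); at a=2 this is 12, so a decreases.
∂phi/∂b = -4(b - 4)(b - 3)(b + 1); at b=-2 this is 120, so b decreases.
The b-coordinate has no critical point in that direction and runs off to infinity.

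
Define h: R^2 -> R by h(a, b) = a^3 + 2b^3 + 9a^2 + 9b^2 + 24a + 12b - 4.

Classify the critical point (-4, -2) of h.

The mixed partial ∂²h/∂a∂b is 0, so the Hessian at any point is diag(h_aa, h_bb) = diag(6(a + 3), 6(2b + 3)).
At (-4, -2): H = diag(-6, -6).
Both eigenvalues are negative, so H is negative definite: a local maximum.

local maximum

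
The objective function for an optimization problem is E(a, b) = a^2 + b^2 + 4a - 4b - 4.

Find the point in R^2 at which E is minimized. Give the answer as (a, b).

(-2, 2)

E(a,b) separates as P(a) + Q(b) − 4, so its minimum is min P + min Q − 4.
P'(a) = 2a + 4 vanishes at a ∈ {-2}; Q'(b) = 2b - 4 vanishes at b ∈ {2}.
Local minima of P (where P''>0): P(-2)=-4. Local minima of Q: Q(2)=-4.
So the global minimum of E is P(-2) + Q(2) − 4 = -4 − 4 − 4 = -12, attained at (-2, 2).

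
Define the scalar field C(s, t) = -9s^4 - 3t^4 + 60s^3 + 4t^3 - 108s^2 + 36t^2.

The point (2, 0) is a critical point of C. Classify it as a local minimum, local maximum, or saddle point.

local minimum

The mixed partial ∂²C/∂s∂t is 0, so the Hessian at any point is diag(C_ss, C_tt) = diag(36(-3s^2 + 10s - 6), 12(-3t^2 + 2t + 6)).
At (2, 0): H = diag(72, 72).
Both eigenvalues are positive, so H is positive definite: a local minimum.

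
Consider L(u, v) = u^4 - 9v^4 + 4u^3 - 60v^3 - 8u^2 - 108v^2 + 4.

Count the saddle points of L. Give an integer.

L separates as a function of u plus a function of v, so ∇L=0 decouples.
∂L/∂u = 4u(u - 1)(u + 4) = 0 at u ∈ {-4, 0, 1}; ∂L/∂v = -36v(v + 2)(v + 3) = 0 at v ∈ {-3, -2, 0}.
The Hessian is diagonal: diag(L_uu, L_vv). Second derivatives: L_uu(-4)=80, L_uu(0)=-16, L_uu(1)=20; L_vv(-3)=-108, L_vv(-2)=72, L_vv(0)=-216.
Saddle points occur where the two diagonal entries have opposite signs: (-4, -3), (-4, 0), (0, -2), (1, -3), (1, 0). Count: 5.

5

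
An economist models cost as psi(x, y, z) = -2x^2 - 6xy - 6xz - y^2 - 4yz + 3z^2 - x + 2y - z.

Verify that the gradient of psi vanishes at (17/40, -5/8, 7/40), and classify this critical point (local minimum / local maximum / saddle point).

∇psi = (-4x - 6y - 6z - 1, -6x - 2y - 4z + 2, -6x - 4y + 6z - 1); substituting (17/40, -5/8, 7/40) gives ∇psi = (0, 0, 0), so (17/40, -5/8, 7/40) is indeed a critical point.
The Hessian is constant: H = [[-4, -6, -6], [-6, -2, -4], [-6, -4, 6]].
Leading principal minors: Δ₁ = -4, Δ₂ = -28, Δ₃ = -320.
The minors fit neither the all-positive nor the alternating-sign pattern, so H is indefinite: a saddle point.

saddle point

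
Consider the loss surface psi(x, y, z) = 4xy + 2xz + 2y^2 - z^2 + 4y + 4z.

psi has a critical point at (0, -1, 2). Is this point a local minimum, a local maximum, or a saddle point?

saddle point

The Hessian is constant: H = [[0, 4, 2], [4, 4, 0], [2, 0, -2]].
Leading principal minors: Δ₁ = 0, Δ₂ = -16, Δ₃ = 16.
The minors fit neither the all-positive nor the alternating-sign pattern, so H is indefinite: a saddle point.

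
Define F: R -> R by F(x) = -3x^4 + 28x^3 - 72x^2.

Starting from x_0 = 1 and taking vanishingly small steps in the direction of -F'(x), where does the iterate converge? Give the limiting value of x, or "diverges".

F'(x) = -12x(x - 4)(x - 3), so F'(1) = -72.
Gradient descent moves in the -F' direction, i.e. x is increasing.
The nearest critical point in that direction is x = 3, where F'' = 36 > 0 (a local minimum). The iterate converges there.

3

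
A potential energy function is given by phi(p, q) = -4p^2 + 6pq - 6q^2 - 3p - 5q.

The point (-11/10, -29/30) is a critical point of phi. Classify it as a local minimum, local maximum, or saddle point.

The Hessian of phi is constant: H = [[-8, 6], [6, -12]].
det(H) = (-8)·(-12) − 6² = 60.
det(H) > 0 and tr(H) = -20 < 0, so H is negative definite and the point is a local maximum.

local maximum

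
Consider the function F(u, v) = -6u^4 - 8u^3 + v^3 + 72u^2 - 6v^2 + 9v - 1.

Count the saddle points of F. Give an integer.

3

F separates as a function of u plus a function of v, so ∇F=0 decouples.
∂F/∂u = -24u(u - 2)(u + 3) = 0 at u ∈ {-3, 0, 2}; ∂F/∂v = 3(v - 3)(v - 1) = 0 at v ∈ {1, 3}.
The Hessian is diagonal: diag(F_uu, F_vv). Second derivatives: F_uu(-3)=-360, F_uu(0)=144, F_uu(2)=-240; F_vv(1)=-6, F_vv(3)=6.
Saddle points occur where the two diagonal entries have opposite signs: (-3, 3), (0, 1), (2, 3). Count: 3.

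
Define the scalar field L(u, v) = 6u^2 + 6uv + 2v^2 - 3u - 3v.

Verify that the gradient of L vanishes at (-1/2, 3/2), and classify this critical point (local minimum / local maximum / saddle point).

local minimum

∇L = (12u + 6v - 3, 6u + 4v - 3); substituting (-1/2, 3/2) gives ∇L = (0, 0), so (-1/2, 3/2) is indeed a critical point.
The Hessian of L is constant: H = [[12, 6], [6, 4]].
det(H) = 12·4 − 6² = 12.
det(H) > 0 and tr(H) = 16 > 0, so H is positive definite and the point is a local minimum.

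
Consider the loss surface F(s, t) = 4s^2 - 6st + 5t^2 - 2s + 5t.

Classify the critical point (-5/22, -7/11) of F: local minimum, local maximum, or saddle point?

local minimum

The Hessian of F is constant: H = [[8, -6], [-6, 10]].
det(H) = 8·10 − (-6)² = 44.
det(H) > 0 and tr(H) = 18 > 0, so H is positive definite and the point is a local minimum.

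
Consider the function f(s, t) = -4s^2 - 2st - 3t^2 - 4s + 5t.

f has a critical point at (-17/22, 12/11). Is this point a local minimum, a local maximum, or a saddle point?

The Hessian of f is constant: H = [[-8, -2], [-2, -6]].
det(H) = (-8)·(-6) − (-2)² = 44.
det(H) > 0 and tr(H) = -14 < 0, so H is negative definite and the point is a local maximum.

local maximum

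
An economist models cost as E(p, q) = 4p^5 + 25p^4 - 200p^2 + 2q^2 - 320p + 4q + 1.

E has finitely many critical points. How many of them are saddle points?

E separates as a function of p plus a function of q, so ∇E=0 decouples.
∂E/∂p = 20(p - 2)(p + 1)(p + 2)(p + 4) = 0 at p ∈ {-4, -2, -1, 2}; ∂E/∂q = 4(q + 1) = 0 at q ∈ {-1}.
The Hessian is diagonal: diag(E_pp, E_qq). Second derivatives: E_pp(-4)=-720, E_pp(-2)=160, E_pp(-1)=-180, E_pp(2)=1440; E_qq(-1)=4.
Saddle points occur where the two diagonal entries have opposite signs: (-4, -1), (-1, -1). Count: 2.

2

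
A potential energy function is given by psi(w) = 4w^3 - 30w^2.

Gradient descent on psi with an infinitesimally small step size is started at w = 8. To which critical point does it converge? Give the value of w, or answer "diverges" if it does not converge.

5

psi'(w) = 12w(w - 5), so psi'(8) = 288.
Gradient descent moves in the -psi' direction, i.e. w is decreasing.
The nearest critical point in that direction is w = 5, where psi'' = 60 > 0 (a local minimum). The iterate converges there.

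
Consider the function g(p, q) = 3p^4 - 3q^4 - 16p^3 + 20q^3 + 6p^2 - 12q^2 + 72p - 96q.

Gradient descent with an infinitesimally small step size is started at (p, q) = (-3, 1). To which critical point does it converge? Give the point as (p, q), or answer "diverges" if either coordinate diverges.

(-1, 2)

g is separable, so gradient descent decouples: p follows -∂g/∂p, q follows -∂g/∂q.
∂g/∂p = 12(p - 3)(p - 2)(p + 1); at p=-3 this is -720, so p increases.
∂g/∂q = -12(q - 4)(q - 2)(q + 1); at q=1 this is -72, so q increases.
p converges to its nearest critical value -1 (a local min of the p-part); q converges to 2. The iterate converges to (-1, 2).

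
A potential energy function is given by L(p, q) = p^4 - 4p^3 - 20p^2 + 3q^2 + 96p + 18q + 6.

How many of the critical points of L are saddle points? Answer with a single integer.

1

L separates as a function of p plus a function of q, so ∇L=0 decouples.
∂L/∂p = 4(p - 4)(p - 2)(p + 3) = 0 at p ∈ {-3, 2, 4}; ∂L/∂q = 6(q + 3) = 0 at q ∈ {-3}.
The Hessian is diagonal: diag(L_pp, L_qq). Second derivatives: L_pp(-3)=140, L_pp(2)=-40, L_pp(4)=56; L_qq(-3)=6.
Saddle points occur where the two diagonal entries have opposite signs: (2, -3). Count: 1.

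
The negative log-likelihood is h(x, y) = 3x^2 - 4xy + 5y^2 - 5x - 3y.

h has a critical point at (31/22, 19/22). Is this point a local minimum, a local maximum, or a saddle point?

local minimum

The Hessian of h is constant: H = [[6, -4], [-4, 10]].
det(H) = 6·10 − (-4)² = 44.
det(H) > 0 and tr(H) = 16 > 0, so H is positive definite and the point is a local minimum.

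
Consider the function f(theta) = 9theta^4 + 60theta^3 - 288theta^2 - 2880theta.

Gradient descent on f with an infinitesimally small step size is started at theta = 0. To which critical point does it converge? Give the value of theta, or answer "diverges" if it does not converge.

4

f'(theta) = 36(theta - 4)(theta + 4)(theta + 5), so f'(0) = -2880.
Gradient descent moves in the -f' direction, i.e. theta is increasing.
The nearest critical point in that direction is theta = 4, where f'' = 2592 > 0 (a local minimum). The iterate converges there.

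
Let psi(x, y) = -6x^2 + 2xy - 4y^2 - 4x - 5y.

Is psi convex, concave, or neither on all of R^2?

psi is quadratic, so its Hessian is the constant matrix H = [[-12, 2], [2, -8]].
det(H) = 92, tr(H) = -20.
det(H) > 0 and tr(H) < 0, so H is negative definite everywhere: concave.

concave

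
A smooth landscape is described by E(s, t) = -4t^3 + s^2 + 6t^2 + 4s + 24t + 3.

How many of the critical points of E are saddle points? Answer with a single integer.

1

E separates as a function of s plus a function of t, so ∇E=0 decouples.
∂E/∂s = 2(s + 2) = 0 at s ∈ {-2}; ∂E/∂t = -12(t - 2)(t + 1) = 0 at t ∈ {-1, 2}.
The Hessian is diagonal: diag(E_ss, E_tt). Second derivatives: E_ss(-2)=2; E_tt(-1)=36, E_tt(2)=-36.
Saddle points occur where the two diagonal entries have opposite signs: (-2, 2). Count: 1.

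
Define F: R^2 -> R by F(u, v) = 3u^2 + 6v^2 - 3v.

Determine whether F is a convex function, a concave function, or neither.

F is quadratic, so its Hessian is the constant matrix H = [[6, 0], [0, 12]].
det(H) = 72, tr(H) = 18.
det(H) > 0 and tr(H) > 0, so H is positive definite everywhere: convex.

convex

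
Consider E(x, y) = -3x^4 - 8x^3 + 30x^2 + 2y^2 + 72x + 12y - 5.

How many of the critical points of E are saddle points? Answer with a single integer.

2

E separates as a function of x plus a function of y, so ∇E=0 decouples.
∂E/∂x = -12(x - 2)(x + 1)(x + 3) = 0 at x ∈ {-3, -1, 2}; ∂E/∂y = 4(y + 3) = 0 at y ∈ {-3}.
The Hessian is diagonal: diag(E_xx, E_yy). Second derivatives: E_xx(-3)=-120, E_xx(-1)=72, E_xx(2)=-180; E_yy(-3)=4.
Saddle points occur where the two diagonal entries have opposite signs: (-3, -3), (2, -3). Count: 2.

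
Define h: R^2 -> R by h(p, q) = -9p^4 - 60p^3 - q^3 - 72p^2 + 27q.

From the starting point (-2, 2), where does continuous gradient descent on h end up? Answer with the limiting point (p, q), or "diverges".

h is separable, so gradient descent decouples: p follows -∂h/∂p, q follows -∂h/∂q.
∂h/∂p = -36p(p + 1)(p + 4); at p=-2 this is -144, so p increases.
∂h/∂q = -3(q - 3)(q + 3); at q=2 this is 15, so q decreases.
p converges to its nearest critical value -1 (a local min of the p-part); q converges to -3. The iterate converges to (-1, -3).

(-1, -3)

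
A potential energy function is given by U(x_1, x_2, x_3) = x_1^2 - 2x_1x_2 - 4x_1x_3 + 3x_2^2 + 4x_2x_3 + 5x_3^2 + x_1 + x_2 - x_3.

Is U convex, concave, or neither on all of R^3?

U is quadratic, so its Hessian is the constant matrix H = [[2, -2, -4], [-2, 6, 4], [-4, 4, 10]].
Leading principal minors: 2, 8, 16.
All positive ⇒ H ≻ 0 ⇒ convex.

convex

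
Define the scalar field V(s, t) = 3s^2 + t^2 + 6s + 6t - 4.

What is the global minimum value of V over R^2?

-16

V(s,t) separates as P(s) + Q(t) − 4, so its minimum is min P + min Q − 4.
P'(s) = 6s + 6 vanishes at s ∈ {-1}; Q'(t) = 2(t + 3) vanishes at t ∈ {-3}.
Local minima of P (where P''>0): P(-1)=-3. Local minima of Q: Q(-3)=-9.
So the global minimum of V is P(-1) + Q(-3) − 4 = -3 − 9 − 4 = -16, attained at (-1, -3).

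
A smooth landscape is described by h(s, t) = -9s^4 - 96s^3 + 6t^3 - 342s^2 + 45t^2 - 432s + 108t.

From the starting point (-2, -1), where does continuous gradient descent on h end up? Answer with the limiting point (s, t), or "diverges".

(-3, -2)

h is separable, so gradient descent decouples: s follows -∂h/∂s, t follows -∂h/∂t.
∂h/∂s = -36(s + 1)(s + 3)(s + 4); at s=-2 this is 72, so s decreases.
∂h/∂t = 18(t + 2)(t + 3); at t=-1 this is 36, so t decreases.
s converges to its nearest critical value -3 (a local min of the s-part); t converges to -2. The iterate converges to (-3, -2).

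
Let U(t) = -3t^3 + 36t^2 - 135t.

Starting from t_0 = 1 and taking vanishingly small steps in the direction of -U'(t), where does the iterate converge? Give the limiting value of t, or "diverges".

3

U'(t) = -9(t - 5)(t - 3), so U'(1) = -72.
Gradient descent moves in the -U' direction, i.e. t is increasing.
The nearest critical point in that direction is t = 3, where U'' = 18 > 0 (a local minimum). The iterate converges there.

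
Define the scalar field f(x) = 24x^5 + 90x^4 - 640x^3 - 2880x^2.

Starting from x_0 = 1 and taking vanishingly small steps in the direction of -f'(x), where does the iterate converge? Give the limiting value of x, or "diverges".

4

f'(x) = 120x(x - 4)(x + 3)(x + 4), so f'(1) = -7200.
Gradient descent moves in the -f' direction, i.e. x is increasing.
The nearest critical point in that direction is x = 4, where f'' = 26880 > 0 (a local minimum). The iterate converges there.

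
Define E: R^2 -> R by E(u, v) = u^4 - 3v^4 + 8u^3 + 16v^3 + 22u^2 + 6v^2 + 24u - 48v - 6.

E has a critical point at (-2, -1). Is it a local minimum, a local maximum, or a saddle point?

local maximum

The mixed partial ∂²E/∂u∂v is 0, so the Hessian at any point is diag(E_uu, E_vv) = diag(4(3u^2 + 12u + 11), 12(-3v^2 + 8v + 1)).
At (-2, -1): H = diag(-4, -120).
Both eigenvalues are negative, so H is negative definite: a local maximum.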